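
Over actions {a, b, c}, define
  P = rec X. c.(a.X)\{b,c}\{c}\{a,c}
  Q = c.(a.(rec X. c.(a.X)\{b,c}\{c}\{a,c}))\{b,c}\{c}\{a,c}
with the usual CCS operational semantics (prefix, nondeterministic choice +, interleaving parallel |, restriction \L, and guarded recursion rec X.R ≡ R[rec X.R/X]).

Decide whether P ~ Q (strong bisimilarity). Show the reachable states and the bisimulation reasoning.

P's transition system — 2 states:
  p0 = rec X. c.(a.X)\{b,c}\{c}\{a,c} :: —c→ p1
  p1 = (a.(rec X. c.(a.X)\{b,c}\{c}\{a,c}))\{b,c}\{c}\{a,c} :: stopped
Q's transition system — 2 states:
  q0 = c.(a.(rec X. c.(a.X)\{b,c}\{c}\{a,c}))\{b,c}\{c}\{a,c} :: —c→ q1
  q1 = (a.(rec X. c.(a.X)\{b,c}\{c}\{a,c}))\{b,c}\{c}\{a,c} :: stopped
Bisimilarity quotient blocks:
  B0 = {p0, q0}
  B1 = {p1, q1}
p0 ∈ B0, q0 ∈ B0 → same block

YES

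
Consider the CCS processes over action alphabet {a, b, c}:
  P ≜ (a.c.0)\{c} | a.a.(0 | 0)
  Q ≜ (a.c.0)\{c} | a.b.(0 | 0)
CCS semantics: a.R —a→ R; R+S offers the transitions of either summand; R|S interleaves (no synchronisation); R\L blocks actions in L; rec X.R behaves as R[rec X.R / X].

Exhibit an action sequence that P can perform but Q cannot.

LTS(P): 6 reachable states
  p0 = (a.c.0)\{c} | a.a.(0 | 0) has moves —a→ p1, —a→ p2
  p1 = (a.c.0)\{c} | a.(0 | 0) has moves —a→ p3, —a→ p4
  p2 = (c.0)\{c} | a.a.(0 | 0) has moves —a→ p4
  p3 = (a.c.0)\{c} | (0 | 0) has moves —a→ p5
  p4 = (c.0)\{c} | a.(0 | 0) has moves —a→ p5
  p5 = (c.0)\{c} | (0 | 0) has moves (no moves)
LTS(Q): 6 reachable states
  q0 = (a.c.0)\{c} | a.b.(0 | 0) has moves —a→ q1, —a→ q2
  q1 = (a.c.0)\{c} | b.(0 | 0) has moves —a→ q3, —b→ q4
  q2 = (c.0)\{c} | a.b.(0 | 0) has moves —a→ q3
  q3 = (c.0)\{c} | b.(0 | 0) has moves —b→ q5
  q4 = (a.c.0)\{c} | (0 | 0) has moves —a→ q5
  q5 = (c.0)\{c} | (0 | 0) has moves (no moves)
Trace ⟨aaa⟩ through P, begin at {p0}:
  after a @ step 1: {p1, p2}
  after a @ step 2: {p3, p4}
  after a @ step 3: {p5}
  ✓ P
Trace ⟨aaa⟩ through Q, begin at {q0}:
  after a @ step 1: {q1, q2}
  after a @ step 2: {q3}
  after a @ step 3: no successor for Q

aaa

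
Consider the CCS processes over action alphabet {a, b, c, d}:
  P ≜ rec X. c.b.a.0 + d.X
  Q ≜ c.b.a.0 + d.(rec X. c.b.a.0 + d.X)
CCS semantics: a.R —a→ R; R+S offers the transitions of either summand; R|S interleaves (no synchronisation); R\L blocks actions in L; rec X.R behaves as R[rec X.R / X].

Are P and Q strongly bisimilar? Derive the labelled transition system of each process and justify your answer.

P ~ Q

Reachable graph of P (4 states):
  u0 = rec X. c.b.a.0 + d.X ⊢ ··c··> u1, ··d··> u0
  u1 = b.a.0 ⊢ ··b··> u2
  u2 = a.0 ⊢ ··a··> u3
  u3 = 0 ⊢ ·
Reachable graph of Q (5 states):
  v0 = c.b.a.0 + d.(rec X. c.b.a.0 + d.X) ⊢ ··c··> v1, ··d··> v2
  v1 = b.a.0 ⊢ ··b··> v3
  v2 = rec X. c.b.a.0 + d.X ⊢ ··c··> v1, ··d··> v2
  v3 = a.0 ⊢ ··a··> v4
  v4 = 0 ⊢ ·
Bisimilarity quotient blocks:
  B0 = {u0, v0, v2}
  B1 = {u1, v1}
  B2 = {u2, v3}
  B3 = {u3, v4}
u0 ∈ B0, v0 ∈ B0 → same block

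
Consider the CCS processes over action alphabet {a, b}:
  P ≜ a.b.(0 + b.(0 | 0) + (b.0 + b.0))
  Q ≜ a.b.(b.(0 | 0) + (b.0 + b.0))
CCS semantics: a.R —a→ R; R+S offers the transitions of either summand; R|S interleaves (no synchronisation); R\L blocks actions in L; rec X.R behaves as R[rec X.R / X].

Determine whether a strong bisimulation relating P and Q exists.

P ~ Q

Reachable graph of P (5 states):
  u0 = a.b.(0 + b.(0 | 0) + (b.0 + b.0)) → ··a··> u1
  u1 = b.(0 + b.(0 | 0) + (b.0 + b.0)) → ··b··> u2
  u2 = 0 + b.(0 | 0) + (b.0 + b.0) → ··b··> u3, ··b··> u4
  u3 = 0 → stopped
  u4 = 0 | 0 → stopped
Reachable graph of Q (5 states):
  v0 = a.b.(b.(0 | 0) + (b.0 + b.0)) → ··a··> v1
  v1 = b.(b.(0 | 0) + (b.0 + b.0)) → ··b··> v2
  v2 = b.(0 | 0) + (b.0 + b.0) → ··b··> v3, ··b··> v4
  v3 = 0 → stopped
  v4 = 0 | 0 → stopped
Coarsest stable partition (strong bisimilarity classes):
  B0 = {u0, v0}
  B1 = {u1, v1}
  B2 = {u2, v2}
  B3 = {u3, u4, v3, v4}
u0 ∈ B0, v0 ∈ B0 → same block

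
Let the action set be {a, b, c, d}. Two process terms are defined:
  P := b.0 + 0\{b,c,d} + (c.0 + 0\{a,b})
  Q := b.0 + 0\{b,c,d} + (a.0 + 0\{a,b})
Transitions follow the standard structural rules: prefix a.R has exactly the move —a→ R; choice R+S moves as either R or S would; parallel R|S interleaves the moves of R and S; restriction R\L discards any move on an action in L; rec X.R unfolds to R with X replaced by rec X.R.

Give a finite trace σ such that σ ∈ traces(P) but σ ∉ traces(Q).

c

Reachable graph of P (2 states):
  s0 = b.0 + 0\{b,c,d} + (c.0 + 0\{a,b}) ⊢ =b=> s1, =c=> s1
  s1 = 0 ⊢ ·
Reachable graph of Q (2 states):
  t0 = b.0 + 0\{b,c,d} + (a.0 + 0\{a,b}) ⊢ =a=> t1, =b=> t1
  t1 = 0 ⊢ ·
Trace ⟨c⟩ through P, begin at {s0}:
  [1] c ⇒ {s1}
  — P admits the full trace.
Trace ⟨c⟩ through Q, begin at {t0}:
  [1] c ⇒ no successor for Q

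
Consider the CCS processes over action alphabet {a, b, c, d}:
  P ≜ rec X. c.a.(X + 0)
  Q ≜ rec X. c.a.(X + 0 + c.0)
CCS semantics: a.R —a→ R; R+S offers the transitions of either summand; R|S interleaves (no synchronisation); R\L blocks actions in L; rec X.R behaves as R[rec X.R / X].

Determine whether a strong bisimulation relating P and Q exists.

NO

P's transition system — 3 states:
  u0 = rec X. c.a.(X + 0) → -c-> u1
  u1 = a.((rec X. c.a.(X + 0)) + 0) → -a-> u2
  u2 = (rec X. c.a.(X + 0)) + 0 → -c-> u1
Q's transition system — 4 states:
  v0 = rec X. c.a.(X + 0 + c.0) → -c-> v1
  v1 = a.((rec X. c.a.(X + 0 + c.0)) + 0 + c.0) → -a-> v2
  v2 = (rec X. c.a.(X + 0 + c.0)) + 0 + c.0 → -c-> v1, -c-> v3
  v3 = 0 → ∅
Partition-refinement fixed point:
  B0 = {u0, u2}
  B1 = {u1}
  B2 = {v0}
  B3 = {v1}
  B4 = {v2}
  B5 = {v3}
u0 ∈ B0, v0 ∈ B2 → different blocks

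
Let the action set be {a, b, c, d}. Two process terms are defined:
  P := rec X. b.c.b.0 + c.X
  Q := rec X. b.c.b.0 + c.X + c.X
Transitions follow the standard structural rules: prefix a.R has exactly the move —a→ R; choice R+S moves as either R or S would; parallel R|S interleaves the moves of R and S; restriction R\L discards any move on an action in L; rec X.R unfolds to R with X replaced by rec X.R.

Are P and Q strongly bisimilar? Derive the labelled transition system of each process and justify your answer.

Reachable graph of P (4 states):
  s0 = rec X. b.c.b.0 + c.X :: =b=> s1, =c=> s0
  s1 = c.b.0 :: =c=> s2
  s2 = b.0 :: =b=> s3
  s3 = 0 :: ∅
Reachable graph of Q (4 states):
  t0 = rec X. b.c.b.0 + c.X + c.X :: =b=> t1, =c=> t0
  t1 = c.b.0 :: =c=> t2
  t2 = b.0 :: =b=> t3
  t3 = 0 :: ∅
Partition-refinement fixed point:
  B0 = {s0, t0}
  B1 = {s1, t1}
  B2 = {s2, t2}
  B3 = {s3, t3}
s0 ∈ B0, t0 ∈ B0 → same block

P ~ Q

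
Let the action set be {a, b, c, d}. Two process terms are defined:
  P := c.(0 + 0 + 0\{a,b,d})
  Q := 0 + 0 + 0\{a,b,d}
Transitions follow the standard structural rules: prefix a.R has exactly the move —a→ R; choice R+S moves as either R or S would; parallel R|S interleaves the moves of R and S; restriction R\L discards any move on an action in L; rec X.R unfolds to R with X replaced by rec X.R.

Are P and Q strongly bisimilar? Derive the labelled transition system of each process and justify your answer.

not bisimilar

P's transition system — 2 states:
  p0 = c.(0 + 0 + 0\{a,b,d}) → —c→ p1
  p1 = 0 + 0 + 0\{a,b,d} → stopped
Q's transition system — 1 states:
  q0 = 0 + 0 + 0\{a,b,d} → stopped
Partition-refinement fixed point:
  B0 = {p0}
  B1 = {p1, q0}
p0 ∈ B0, q0 ∈ B1 → different blocks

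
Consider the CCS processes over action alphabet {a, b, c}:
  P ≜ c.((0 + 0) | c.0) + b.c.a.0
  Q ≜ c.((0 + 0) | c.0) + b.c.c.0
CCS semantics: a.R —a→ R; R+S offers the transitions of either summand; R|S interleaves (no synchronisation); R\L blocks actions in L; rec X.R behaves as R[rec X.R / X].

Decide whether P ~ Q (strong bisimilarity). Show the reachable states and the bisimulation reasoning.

Reachable graph of P (6 states):
  p0 = c.((0 + 0) | c.0) + b.c.a.0 has moves —b→ p1, —c→ p2
  p1 = c.a.0 has moves —c→ p3
  p2 = (0 + 0) | c.0 has moves —c→ p4
  p3 = a.0 has moves —a→ p5
  p4 = (0 + 0) | 0 has moves ∅
  p5 = 0 has moves ∅
Reachable graph of Q (6 states):
  q0 = c.((0 + 0) | c.0) + b.c.c.0 has moves —b→ q1, —c→ q2
  q1 = c.c.0 has moves —c→ q3
  q2 = (0 + 0) | c.0 has moves —c→ q4
  q3 = c.0 has moves —c→ q5
  q4 = (0 + 0) | 0 has moves ∅
  q5 = 0 has moves ∅
Bisimilarity quotient blocks:
  B0 = {p0}
  B1 = {p1}
  B2 = {p3}
  B3 = {p4, p5, q4, q5}
  B4 = {p2, q2, q3}
  B5 = {q0}
  B6 = {q1}
p0 ∈ B0, q0 ∈ B5 → different blocks

not bisimilar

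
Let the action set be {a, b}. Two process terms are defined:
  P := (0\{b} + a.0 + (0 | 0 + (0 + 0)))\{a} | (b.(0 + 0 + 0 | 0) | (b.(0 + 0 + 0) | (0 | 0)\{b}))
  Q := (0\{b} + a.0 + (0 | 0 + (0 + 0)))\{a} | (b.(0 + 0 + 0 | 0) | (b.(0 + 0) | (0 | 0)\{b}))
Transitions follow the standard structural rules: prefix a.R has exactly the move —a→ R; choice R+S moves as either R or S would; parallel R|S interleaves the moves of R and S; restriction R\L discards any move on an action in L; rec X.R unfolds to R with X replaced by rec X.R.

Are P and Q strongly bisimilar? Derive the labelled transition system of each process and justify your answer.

P ~ Q

Reachable graph of P (4 states):
  p0 = (0\{b} + a.0 + (0 | 0 + (0 + 0)))\{a} | (b.(0 + 0 + 0 | 0) | (b.(0 + 0 + 0) | (0 | 0)\{b})) :: --b--▸ p1, --b--▸ p2
  p1 = (0\{b} + a.0 + (0 | 0 + (0 + 0)))\{a} | ((0 + 0 + 0 | 0) | (b.(0 + 0 + 0) | (0 | 0)\{b})) :: --b--▸ p3
  p2 = (0\{b} + a.0 + (0 | 0 + (0 + 0)))\{a} | (b.(0 + 0 + 0 | 0) | ((0 + 0 + 0) | (0 | 0)\{b})) :: --b--▸ p3
  p3 = (0\{b} + a.0 + (0 | 0 + (0 + 0)))\{a} | ((0 + 0 + 0 | 0) | ((0 + 0 + 0) | (0 | 0)\{b})) :: ·
Reachable graph of Q (4 states):
  q0 = (0\{b} + a.0 + (0 | 0 + (0 + 0)))\{a} | (b.(0 + 0 + 0 | 0) | (b.(0 + 0) | (0 | 0)\{b})) :: --b--▸ q1, --b--▸ q2
  q1 = (0\{b} + a.0 + (0 | 0 + (0 + 0)))\{a} | ((0 + 0 + 0 | 0) | (b.(0 + 0) | (0 | 0)\{b})) :: --b--▸ q3
  q2 = (0\{b} + a.0 + (0 | 0 + (0 + 0)))\{a} | (b.(0 + 0 + 0 | 0) | ((0 + 0) | (0 | 0)\{b})) :: --b--▸ q3
  q3 = (0\{b} + a.0 + (0 | 0 + (0 + 0)))\{a} | ((0 + 0 + 0 | 0) | ((0 + 0) | (0 | 0)\{b})) :: ·
Partition-refinement fixed point:
  B0 = {p0, q0}
  B1 = {p1, p2, q1, q2}
  B2 = {p3, q3}
p0 ∈ B0, q0 ∈ B0 → same block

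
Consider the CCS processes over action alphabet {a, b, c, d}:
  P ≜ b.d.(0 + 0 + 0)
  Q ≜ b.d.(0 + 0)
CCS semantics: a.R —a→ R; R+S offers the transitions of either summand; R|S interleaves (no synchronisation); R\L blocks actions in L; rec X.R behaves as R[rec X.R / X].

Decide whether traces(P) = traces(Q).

YES

Reachable graph of P (3 states):
  u0 = b.d.(0 + 0 + 0) | —b→ u1
  u1 = d.(0 + 0 + 0) | —d→ u2
  u2 = 0 + 0 + 0 | ·
Reachable graph of Q (3 states):
  v0 = b.d.(0 + 0) | —b→ v1
  v1 = d.(0 + 0) | —d→ v2
  v2 = 0 + 0 | ·
Partition-refinement fixed point:
  B0 = {u0, v0}
  B1 = {u1, v1}
  B2 = {u2, v2}
u0 ∈ B0, v0 ∈ B0 → same block
Bisimilar ⇒ trace-equivalent.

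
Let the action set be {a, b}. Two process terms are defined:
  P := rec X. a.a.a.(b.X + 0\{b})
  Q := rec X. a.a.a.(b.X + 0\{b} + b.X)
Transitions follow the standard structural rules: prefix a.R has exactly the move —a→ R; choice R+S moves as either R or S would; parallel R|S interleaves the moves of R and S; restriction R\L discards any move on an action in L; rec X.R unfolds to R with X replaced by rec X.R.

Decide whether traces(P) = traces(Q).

P's transition system — 4 states:
  m0 = rec X. a.a.a.(b.X + 0\{b}) → ··a··> m1
  m1 = a.a.(b.(rec X. a.a.a.(b.X + 0\{b})) + 0\{b}) → ··a··> m2
  m2 = a.(b.(rec X. a.a.a.(b.X + 0\{b})) + 0\{b}) → ··a··> m3
  m3 = b.(rec X. a.a.a.(b.X + 0\{b})) + 0\{b} → ··b··> m0
Q's transition system — 4 states:
  n0 = rec X. a.a.a.(b.X + 0\{b} + b.X) → ··a··> n1
  n1 = a.a.(b.(rec X. a.a.a.(b.X + 0\{b} + b.X)) + 0\{b} + b.(rec X. a.a.a.(b.X + 0\{b} + b.X))) → ··a··> n2
  n2 = a.(b.(rec X. a.a.a.(b.X + 0\{b} + b.X)) + 0\{b} + b.(rec X. a.a.a.(b.X + 0\{b} + b.X))) → ··a··> n3
  n3 = b.(rec X. a.a.a.(b.X + 0\{b} + b.X)) + 0\{b} + b.(rec X. a.a.a.(b.X + 0\{b} + b.X)) → ··b··> n0
Coarsest stable partition (strong bisimilarity classes):
  B0 = {m0, n0}
  B1 = {m1, n1}
  B2 = {m2, n2}
  B3 = {m3, n3}
m0 ∈ B0, n0 ∈ B0 → same block
Bisimilar ⇒ trace-equivalent.

trace-equivalent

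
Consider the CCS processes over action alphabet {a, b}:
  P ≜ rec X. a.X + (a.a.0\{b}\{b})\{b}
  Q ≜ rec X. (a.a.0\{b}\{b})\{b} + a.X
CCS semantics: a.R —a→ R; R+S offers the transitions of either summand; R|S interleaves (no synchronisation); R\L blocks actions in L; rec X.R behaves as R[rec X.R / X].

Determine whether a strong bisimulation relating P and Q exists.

P ~ Q

Reachable graph of P (3 states):
  s0 = rec X. a.X + (a.a.0\{b}\{b})\{b} ⊢ --a--▸ s0, --a--▸ s1
  s1 = (a.0\{b}\{b})\{b} ⊢ --a--▸ s2
  s2 = 0\{b}\{b}\{b} ⊢ (no moves)
Reachable graph of Q (3 states):
  t0 = rec X. (a.a.0\{b}\{b})\{b} + a.X ⊢ --a--▸ t0, --a--▸ t1
  t1 = (a.0\{b}\{b})\{b} ⊢ --a--▸ t2
  t2 = 0\{b}\{b}\{b} ⊢ (no moves)
Bisimilarity quotient blocks:
  B0 = {s0, t0}
  B1 = {s1, t1}
  B2 = {s2, t2}
s0 ∈ B0, t0 ∈ B0 → same block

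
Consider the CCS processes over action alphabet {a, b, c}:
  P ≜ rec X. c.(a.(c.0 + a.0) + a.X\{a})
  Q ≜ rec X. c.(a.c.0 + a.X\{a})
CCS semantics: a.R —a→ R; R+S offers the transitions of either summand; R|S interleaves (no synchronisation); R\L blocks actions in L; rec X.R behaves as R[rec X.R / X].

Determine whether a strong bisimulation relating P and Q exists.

NO

P's transition system — 6 states:
  u0 = rec X. c.(a.(c.0 + a.0) + a.X\{a}) ⊢ =c=> u1
  u1 = a.(c.0 + a.0) + a.(rec X. c.(a.(c.0 + a.0) + a.X\{a}))\{a} ⊢ =a=> u2, =a=> u3
  u2 = (rec X. c.(a.(c.0 + a.0) + a.X\{a}))\{a} ⊢ =c=> u4
  u3 = c.0 + a.0 ⊢ =a=> u5, =c=> u5
  u4 = (a.(c.0 + a.0) + a.(rec X. c.(a.(c.0 + a.0) + a.X\{a}))\{a})\{a} ⊢ (no moves)
  u5 = 0 ⊢ (no moves)
Q's transition system — 6 states:
  v0 = rec X. c.(a.c.0 + a.X\{a}) ⊢ =c=> v1
  v1 = a.c.0 + a.(rec X. c.(a.c.0 + a.X\{a}))\{a} ⊢ =a=> v2, =a=> v3
  v2 = (rec X. c.(a.c.0 + a.X\{a}))\{a} ⊢ =c=> v4
  v3 = c.0 ⊢ =c=> v5
  v4 = (a.c.0 + a.(rec X. c.(a.c.0 + a.X\{a}))\{a})\{a} ⊢ (no moves)
  v5 = 0 ⊢ (no moves)
Coarsest stable partition (strong bisimilarity classes):
  B0 = {u0}
  B1 = {u1}
  B2 = {u3}
  B3 = {u4, u5, v4, v5}
  B4 = {u2, v2, v3}
  B5 = {v0}
  B6 = {v1}
u0 ∈ B0, v0 ∈ B5 → different blocks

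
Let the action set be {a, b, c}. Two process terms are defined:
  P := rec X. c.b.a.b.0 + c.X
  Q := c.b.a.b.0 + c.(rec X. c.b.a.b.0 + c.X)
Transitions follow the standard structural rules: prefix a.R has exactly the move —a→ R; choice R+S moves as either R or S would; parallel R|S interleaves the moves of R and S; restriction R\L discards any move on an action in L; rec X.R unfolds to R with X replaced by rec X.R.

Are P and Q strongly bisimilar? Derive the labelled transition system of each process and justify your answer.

P ~ Q

LTS(P): 5 reachable states
  p0 = rec X. c.b.a.b.0 + c.X :: =c=> p0, =c=> p1
  p1 = b.a.b.0 :: =b=> p2
  p2 = a.b.0 :: =a=> p3
  p3 = b.0 :: =b=> p4
  p4 = 0 :: deadlocked
LTS(Q): 6 reachable states
  q0 = c.b.a.b.0 + c.(rec X. c.b.a.b.0 + c.X) :: =c=> q1, =c=> q2
  q1 = b.a.b.0 :: =b=> q3
  q2 = rec X. c.b.a.b.0 + c.X :: =c=> q1, =c=> q2
  q3 = a.b.0 :: =a=> q4
  q4 = b.0 :: =b=> q5
  q5 = 0 :: deadlocked
Partition-refinement fixed point:
  B0 = {p0, q0, q2}
  B1 = {p1, q1}
  B2 = {p2, q3}
  B3 = {p3, q4}
  B4 = {p4, q5}
p0 ∈ B0, q0 ∈ B0 → same block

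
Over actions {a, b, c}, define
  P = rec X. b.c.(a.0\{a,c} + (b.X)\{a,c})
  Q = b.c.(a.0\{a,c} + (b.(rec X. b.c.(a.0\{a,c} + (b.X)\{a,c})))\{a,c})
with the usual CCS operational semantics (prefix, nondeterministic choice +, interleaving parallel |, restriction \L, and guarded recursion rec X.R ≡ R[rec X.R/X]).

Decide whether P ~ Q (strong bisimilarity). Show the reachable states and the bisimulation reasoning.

LTS(P): 6 reachable states
  s0 = rec X. b.c.(a.0\{a,c} + (b.X)\{a,c}) :: -b-> s1
  s1 = c.(a.0\{a,c} + (b.(rec X. b.c.(a.0\{a,c} + (b.X)\{a,c})))\{a,c}) :: -c-> s2
  s2 = a.0\{a,c} + (b.(rec X. b.c.(a.0\{a,c} + (b.X)\{a,c})))\{a,c} :: -a-> s3, -b-> s4
  s3 = 0\{a,c} :: (no moves)
  s4 = (rec X. b.c.(a.0\{a,c} + (b.X)\{a,c}))\{a,c} :: -b-> s5
  s5 = (c.(a.0\{a,c} + (b.(rec X. b.c.(a.0\{a,c} + (b.X)\{a,c})))\{a,c}))\{a,c} :: (no moves)
LTS(Q): 6 reachable states
  t0 = b.c.(a.0\{a,c} + (b.(rec X. b.c.(a.0\{a,c} + (b.X)\{a,c})))\{a,c}) :: -b-> t1
  t1 = c.(a.0\{a,c} + (b.(rec X. b.c.(a.0\{a,c} + (b.X)\{a,c})))\{a,c}) :: -c-> t2
  t2 = a.0\{a,c} + (b.(rec X. b.c.(a.0\{a,c} + (b.X)\{a,c})))\{a,c} :: -a-> t3, -b-> t4
  t3 = 0\{a,c} :: (no moves)
  t4 = (rec X. b.c.(a.0\{a,c} + (b.X)\{a,c}))\{a,c} :: -b-> t5
  t5 = (c.(a.0\{a,c} + (b.(rec X. b.c.(a.0\{a,c} + (b.X)\{a,c})))\{a,c}))\{a,c} :: (no moves)
Partition-refinement fixed point:
  B0 = {s0, t0}
  B1 = {s1, t1}
  B2 = {s2, t2}
  B3 = {s4, t4}
  B4 = {s3, s5, t3, t5}
s0 ∈ B0, t0 ∈ B0 → same block

bisimilar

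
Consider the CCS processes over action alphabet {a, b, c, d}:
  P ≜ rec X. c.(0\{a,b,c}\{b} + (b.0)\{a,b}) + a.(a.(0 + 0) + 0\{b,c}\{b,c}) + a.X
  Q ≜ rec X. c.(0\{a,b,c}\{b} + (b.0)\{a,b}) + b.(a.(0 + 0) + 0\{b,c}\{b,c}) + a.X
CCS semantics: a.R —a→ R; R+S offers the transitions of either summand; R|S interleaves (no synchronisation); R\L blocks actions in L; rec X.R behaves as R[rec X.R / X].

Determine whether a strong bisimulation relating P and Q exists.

LTS(P): 4 reachable states
  s0 = rec X. c.(0\{a,b,c}\{b} + (b.0)\{a,b}) + a.(a.(0 + 0) + 0\{b,c}\{b,c}) + a.X | =a=> s0, =a=> s1, =c=> s2
  s1 = a.(0 + 0) + 0\{b,c}\{b,c} | =a=> s3
  s2 = 0\{a,b,c}\{b} + (b.0)\{a,b} | ·
  s3 = 0 + 0 | ·
LTS(Q): 4 reachable states
  t0 = rec X. c.(0\{a,b,c}\{b} + (b.0)\{a,b}) + b.(a.(0 + 0) + 0\{b,c}\{b,c}) + a.X | =a=> t0, =b=> t1, =c=> t2
  t1 = a.(0 + 0) + 0\{b,c}\{b,c} | =a=> t3
  t2 = 0\{a,b,c}\{b} + (b.0)\{a,b} | ·
  t3 = 0 + 0 | ·
Coarsest stable partition (strong bisimilarity classes):
  B0 = {s0}
  B1 = {s1, t1}
  B2 = {s2, s3, t2, t3}
  B3 = {t0}
s0 ∈ B0, t0 ∈ B3 → different blocks

P ≁ Q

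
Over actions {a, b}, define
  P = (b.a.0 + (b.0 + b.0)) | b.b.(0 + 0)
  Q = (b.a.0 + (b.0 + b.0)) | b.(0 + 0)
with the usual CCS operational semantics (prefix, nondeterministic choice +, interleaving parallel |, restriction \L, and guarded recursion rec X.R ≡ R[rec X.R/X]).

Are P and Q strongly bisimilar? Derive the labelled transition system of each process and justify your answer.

not bisimilar

P's transition system — 9 states:
  u0 = (b.a.0 + (b.0 + b.0)) | b.b.(0 + 0) | ··b··> u1, ··b··> u2, ··b··> u3
  u1 = (b.a.0 + (b.0 + b.0)) | b.(0 + 0) | ··b··> u4, ··b··> u5, ··b··> u6
  u2 = 0 | b.b.(0 + 0) | ··b··> u5
  u3 = a.0 | b.b.(0 + 0) | ··a··> u2, ··b··> u6
  u4 = (b.a.0 + (b.0 + b.0)) | (0 + 0) | ··b··> u7, ··b··> u8
  u5 = 0 | b.(0 + 0) | ··b··> u7
  u6 = a.0 | b.(0 + 0) | ··a··> u5, ··b··> u8
  u7 = 0 | (0 + 0) | (no moves)
  u8 = a.0 | (0 + 0) | ··a··> u7
Q's transition system — 6 states:
  v0 = (b.a.0 + (b.0 + b.0)) | b.(0 + 0) | ··b··> v1, ··b··> v2, ··b··> v3
  v1 = (b.a.0 + (b.0 + b.0)) | (0 + 0) | ··b··> v4, ··b··> v5
  v2 = 0 | b.(0 + 0) | ··b··> v4
  v3 = a.0 | b.(0 + 0) | ··a··> v2, ··b··> v5
  v4 = 0 | (0 + 0) | (no moves)
  v5 = a.0 | (0 + 0) | ··a··> v4
Coarsest stable partition (strong bisimilarity classes):
  B0 = {u0}
  B1 = {u3}
  B2 = {u6, v3}
  B3 = {u5, v2}
  B4 = {u7, v4}
  B5 = {u8, v5}
  B6 = {u2}
  B7 = {u1, v0}
  B8 = {u4, v1}
u0 ∈ B0, v0 ∈ B7 → different blocks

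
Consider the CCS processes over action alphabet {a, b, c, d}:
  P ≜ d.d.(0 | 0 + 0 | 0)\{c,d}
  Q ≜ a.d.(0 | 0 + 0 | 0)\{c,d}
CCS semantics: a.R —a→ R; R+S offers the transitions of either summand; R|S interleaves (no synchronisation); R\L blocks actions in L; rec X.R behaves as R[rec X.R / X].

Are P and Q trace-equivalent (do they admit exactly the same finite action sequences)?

trace-distinct — witness ⟨d⟩

Reachable graph of P (3 states):
  p0 = d.d.(0 | 0 + 0 | 0)\{c,d} → -d-> p1
  p1 = d.(0 | 0 + 0 | 0)\{c,d} → -d-> p2
  p2 = (0 | 0 + 0 | 0)\{c,d} → (no moves)
Reachable graph of Q (3 states):
  q0 = a.d.(0 | 0 + 0 | 0)\{c,d} → -a-> q1
  q1 = d.(0 | 0 + 0 | 0)\{c,d} → -d-> q2
  q2 = (0 | 0 + 0 | 0)\{c,d} → (no moves)
Trace ⟨d⟩ through P, begin at {p0}:
  [1] d ⇒ {p1}
  — P admits the full trace.
Trace ⟨d⟩ through Q, begin at {q0}:
  [1] d ⇒ ∅  — Q cannot continue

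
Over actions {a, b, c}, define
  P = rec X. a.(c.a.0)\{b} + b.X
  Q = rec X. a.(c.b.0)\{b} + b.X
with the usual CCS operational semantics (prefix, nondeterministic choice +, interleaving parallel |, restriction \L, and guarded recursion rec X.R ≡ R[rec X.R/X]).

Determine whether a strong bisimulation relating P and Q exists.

LTS(P): 4 reachable states
  p0 = rec X. a.(c.a.0)\{b} + b.X :: --a--▸ p1, --b--▸ p0
  p1 = (c.a.0)\{b} :: --c--▸ p2
  p2 = (a.0)\{b} :: --a--▸ p3
  p3 = 0\{b} :: stopped
LTS(Q): 3 reachable states
  q0 = rec X. a.(c.b.0)\{b} + b.X :: --a--▸ q1, --b--▸ q0
  q1 = (c.b.0)\{b} :: --c--▸ q2
  q2 = (b.0)\{b} :: stopped
Coarsest stable partition (strong bisimilarity classes):
  B0 = {p0}
  B1 = {p1}
  B2 = {p2}
  B3 = {p3, q2}
  B4 = {q0}
  B5 = {q1}
p0 ∈ B0, q0 ∈ B4 → different blocks

NO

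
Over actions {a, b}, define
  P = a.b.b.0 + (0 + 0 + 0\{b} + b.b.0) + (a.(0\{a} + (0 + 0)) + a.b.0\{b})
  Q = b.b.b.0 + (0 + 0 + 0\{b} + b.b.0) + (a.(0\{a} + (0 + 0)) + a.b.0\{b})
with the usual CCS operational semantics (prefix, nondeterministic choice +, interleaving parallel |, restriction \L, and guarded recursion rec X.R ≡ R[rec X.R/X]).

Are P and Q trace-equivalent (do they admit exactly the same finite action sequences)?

NO — witness ⟨abb⟩

Reachable graph of P (7 states):
  m0 = a.b.b.0 + (0 + 0 + 0\{b} + b.b.0) + (a.(0\{a} + (0 + 0)) + a.b.0\{b}) ⊢ —a→ m1, —a→ m2, —a→ m3, —b→ m4
  m1 = 0\{a} + (0 + 0) ⊢ ·
  m2 = b.0\{b} ⊢ —b→ m5
  m3 = b.b.0 ⊢ —b→ m4
  m4 = b.0 ⊢ —b→ m6
  m5 = 0\{b} ⊢ ·
  m6 = 0 ⊢ ·
Reachable graph of Q (7 states):
  n0 = b.b.b.0 + (0 + 0 + 0\{b} + b.b.0) + (a.(0\{a} + (0 + 0)) + a.b.0\{b}) ⊢ —a→ n1, —a→ n2, —b→ n3, —b→ n4
  n1 = 0\{a} + (0 + 0) ⊢ ·
  n2 = b.0\{b} ⊢ —b→ n5
  n3 = b.0 ⊢ —b→ n6
  n4 = b.b.0 ⊢ —b→ n3
  n5 = 0\{b} ⊢ ·
  n6 = 0 ⊢ ·
Trace ⟨abb⟩ through P, begin at {m0}:
  [1] a ⇒ {m1, m2, m3}
  [2] b ⇒ {m4, m5}
  [3] b ⇒ {m6}
  ✓ P
Trace ⟨abb⟩ through Q, begin at {n0}:
  [1] a ⇒ {n1, n2}
  [2] b ⇒ {n5}
  [3] b ⇒ ∅ (Q stuck)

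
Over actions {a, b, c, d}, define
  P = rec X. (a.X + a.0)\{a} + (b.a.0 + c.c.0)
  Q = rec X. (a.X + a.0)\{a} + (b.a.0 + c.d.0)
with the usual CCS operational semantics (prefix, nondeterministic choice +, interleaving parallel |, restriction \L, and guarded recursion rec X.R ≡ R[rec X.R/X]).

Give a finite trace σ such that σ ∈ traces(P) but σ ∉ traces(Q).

cc

Reachable graph of P (4 states):
  u0 = rec X. (a.X + a.0)\{a} + (b.a.0 + c.c.0) ⊢ -b-> u1, -c-> u2
  u1 = a.0 ⊢ -a-> u3
  u2 = c.0 ⊢ -c-> u3
  u3 = 0 ⊢ stopped
Reachable graph of Q (4 states):
  v0 = rec X. (a.X + a.0)\{a} + (b.a.0 + c.d.0) ⊢ -b-> v1, -c-> v2
  v1 = a.0 ⊢ -a-> v3
  v2 = d.0 ⊢ -d-> v3
  v3 = 0 ⊢ stopped
Trace ⟨cc⟩ through P, begin at {u0}:
  after c @ step 1: {u2}
  after c @ step 2: {u3}
  ✓ P
Trace ⟨cc⟩ through Q, begin at {v0}:
  after c @ step 1: {v2}
  after c @ step 2: no successor for Q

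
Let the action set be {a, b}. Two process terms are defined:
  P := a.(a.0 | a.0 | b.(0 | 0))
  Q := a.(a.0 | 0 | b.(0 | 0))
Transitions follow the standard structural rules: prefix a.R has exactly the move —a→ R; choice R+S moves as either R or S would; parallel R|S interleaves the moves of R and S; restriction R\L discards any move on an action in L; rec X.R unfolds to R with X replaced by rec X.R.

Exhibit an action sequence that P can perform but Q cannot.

P's transition system — 9 states:
  s0 = a.(a.0 | a.0 | b.(0 | 0)) :: ··a··> s1
  s1 = a.0 | a.0 | b.(0 | 0) :: ··a··> s2, ··a··> s3, ··b··> s4
  s2 = 0 | a.0 | b.(0 | 0) :: ··a··> s5, ··b··> s6
  s3 = a.0 | 0 | b.(0 | 0) :: ··a··> s5, ··b··> s7
  s4 = a.0 | a.0 | (0 | 0) :: ··a··> s6, ··a··> s7
  s5 = 0 | 0 | b.(0 | 0) :: ··b··> s8
  s6 = 0 | a.0 | (0 | 0) :: ··a··> s8
  s7 = a.0 | 0 | (0 | 0) :: ··a··> s8
  s8 = 0 | 0 | (0 | 0) :: stopped
Q's transition system — 5 states:
  t0 = a.(a.0 | 0 | b.(0 | 0)) :: ··a··> t1
  t1 = a.0 | 0 | b.(0 | 0) :: ··a··> t2, ··b··> t3
  t2 = 0 | 0 | b.(0 | 0) :: ··b··> t4
  t3 = a.0 | 0 | (0 | 0) :: ··a··> t4
  t4 = 0 | 0 | (0 | 0) :: stopped
Run σ = ⟨aaa⟩ on P: start {s0}
  step 1 (a): {s1}
  step 2 (a): {s2, s3}
  step 3 (a): {s5}
  ✓ P
Run σ = ⟨aaa⟩ on Q: start {t0}
  step 1 (a): {t1}
  step 2 (a): {t2}
  step 3 (a): no successor for Q

aaa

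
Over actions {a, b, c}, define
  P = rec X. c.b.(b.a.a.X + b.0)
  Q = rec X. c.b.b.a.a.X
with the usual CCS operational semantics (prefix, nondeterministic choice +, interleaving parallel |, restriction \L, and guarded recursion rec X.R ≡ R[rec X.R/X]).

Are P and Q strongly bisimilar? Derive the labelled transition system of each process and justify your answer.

not bisimilar

Reachable graph of P (6 states):
  s0 = rec X. c.b.(b.a.a.X + b.0) :: —c→ s1
  s1 = b.(b.a.a.(rec X. c.b.(b.a.a.X + b.0)) + b.0) :: —b→ s2
  s2 = b.a.a.(rec X. c.b.(b.a.a.X + b.0)) + b.0 :: —b→ s3, —b→ s4
  s3 = 0 :: (no moves)
  s4 = a.a.(rec X. c.b.(b.a.a.X + b.0)) :: —a→ s5
  s5 = a.(rec X. c.b.(b.a.a.X + b.0)) :: —a→ s0
Reachable graph of Q (5 states):
  t0 = rec X. c.b.b.a.a.X :: —c→ t1
  t1 = b.b.a.a.(rec X. c.b.b.a.a.X) :: —b→ t2
  t2 = b.a.a.(rec X. c.b.b.a.a.X) :: —b→ t3
  t3 = a.a.(rec X. c.b.b.a.a.X) :: —a→ t4
  t4 = a.(rec X. c.b.b.a.a.X) :: —a→ t0
Partition-refinement fixed point:
  B0 = {s0}
  B1 = {s1}
  B2 = {s2}
  B3 = {s3}
  B4 = {s4}
  B5 = {s5}
  B6 = {t0}
  B7 = {t1}
  B8 = {t2}
  B9 = {t3}
  B10 = {t4}
s0 ∈ B0, t0 ∈ B6 → different blocks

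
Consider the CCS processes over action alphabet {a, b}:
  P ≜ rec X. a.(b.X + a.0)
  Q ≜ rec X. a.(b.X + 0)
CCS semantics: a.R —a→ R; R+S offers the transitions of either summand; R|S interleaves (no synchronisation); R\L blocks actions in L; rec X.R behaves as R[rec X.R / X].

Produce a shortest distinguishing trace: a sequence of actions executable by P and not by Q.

Reachable graph of P (3 states):
  s0 = rec X. a.(b.X + a.0) | --a--▸ s1
  s1 = b.(rec X. a.(b.X + a.0)) + a.0 | --a--▸ s2, --b--▸ s0
  s2 = 0 | ·
Reachable graph of Q (2 states):
  t0 = rec X. a.(b.X + 0) | --a--▸ t1
  t1 = b.(rec X. a.(b.X + 0)) + 0 | --b--▸ t0
Executing aa from P (initial set {s0}):
  step 1 (a): {s1}
  step 2 (a): {s2}
  P completes σ.
Executing aa from Q (initial set {t0}):
  step 1 (a): {t1}
  step 2 (a): ∅ (Q stuck)

aa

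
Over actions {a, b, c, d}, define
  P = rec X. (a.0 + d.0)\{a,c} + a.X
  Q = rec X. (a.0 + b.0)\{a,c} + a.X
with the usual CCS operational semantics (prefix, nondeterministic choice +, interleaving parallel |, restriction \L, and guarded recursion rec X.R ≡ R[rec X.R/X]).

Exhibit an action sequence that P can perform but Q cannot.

P's transition system — 2 states:
  p0 = rec X. (a.0 + d.0)\{a,c} + a.X → -a-> p0, -d-> p1
  p1 = 0\{a,c} → ∅
Q's transition system — 2 states:
  q0 = rec X. (a.0 + b.0)\{a,c} + a.X → -a-> q0, -b-> q1
  q1 = 0\{a,c} → ∅
Executing d from P (initial set {p0}):
  after d @ step 1: {p1}
  — P admits the full trace.
Executing d from Q (initial set {q0}):
  after d @ step 1: ∅ (Q stuck)

d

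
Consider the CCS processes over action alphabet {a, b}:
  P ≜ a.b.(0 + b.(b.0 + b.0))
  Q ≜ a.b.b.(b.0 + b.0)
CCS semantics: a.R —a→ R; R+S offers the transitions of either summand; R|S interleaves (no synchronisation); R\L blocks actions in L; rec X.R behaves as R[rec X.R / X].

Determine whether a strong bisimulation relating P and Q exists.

Reachable graph of P (5 states):
  s0 = a.b.(0 + b.(b.0 + b.0)) ⊢ ··a··> s1
  s1 = b.(0 + b.(b.0 + b.0)) ⊢ ··b··> s2
  s2 = 0 + b.(b.0 + b.0) ⊢ ··b··> s3
  s3 = b.0 + b.0 ⊢ ··b··> s4
  s4 = 0 ⊢ ∅
Reachable graph of Q (5 states):
  t0 = a.b.b.(b.0 + b.0) ⊢ ··a··> t1
  t1 = b.b.(b.0 + b.0) ⊢ ··b··> t2
  t2 = b.(b.0 + b.0) ⊢ ··b··> t3
  t3 = b.0 + b.0 ⊢ ··b··> t4
  t4 = 0 ⊢ ∅
Partition-refinement fixed point:
  B0 = {s0, t0}
  B1 = {s1, t1}
  B2 = {s2, t2}
  B3 = {s3, t3}
  B4 = {s4, t4}
s0 ∈ B0, t0 ∈ B0 → same block

bisimilar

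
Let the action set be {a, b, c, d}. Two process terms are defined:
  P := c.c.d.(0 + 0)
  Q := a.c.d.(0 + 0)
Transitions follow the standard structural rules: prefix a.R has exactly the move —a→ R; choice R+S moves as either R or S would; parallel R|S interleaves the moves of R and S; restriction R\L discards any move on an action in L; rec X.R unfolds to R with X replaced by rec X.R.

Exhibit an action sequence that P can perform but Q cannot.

c

Reachable graph of P (4 states):
  m0 = c.c.d.(0 + 0) | -c-> m1
  m1 = c.d.(0 + 0) | -c-> m2
  m2 = d.(0 + 0) | -d-> m3
  m3 = 0 + 0 | ·
Reachable graph of Q (4 states):
  n0 = a.c.d.(0 + 0) | -a-> n1
  n1 = c.d.(0 + 0) | -c-> n2
  n2 = d.(0 + 0) | -d-> n3
  n3 = 0 + 0 | ·
Trace ⟨c⟩ through P, begin at {m0}:
  [1] c ⇒ {m1}
  — P admits the full trace.
Trace ⟨c⟩ through Q, begin at {n0}:
  [1] c ⇒ no successor for Q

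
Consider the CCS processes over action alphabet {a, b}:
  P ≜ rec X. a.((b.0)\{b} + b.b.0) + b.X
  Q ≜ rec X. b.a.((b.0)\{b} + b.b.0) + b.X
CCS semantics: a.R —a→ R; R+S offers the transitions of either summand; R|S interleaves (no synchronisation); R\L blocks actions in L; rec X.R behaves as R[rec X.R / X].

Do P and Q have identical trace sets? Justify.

NO — witness ⟨a⟩

Reachable graph of P (4 states):
  p0 = rec X. a.((b.0)\{b} + b.b.0) + b.X ⊢ --a--▸ p1, --b--▸ p0
  p1 = (b.0)\{b} + b.b.0 ⊢ --b--▸ p2
  p2 = b.0 ⊢ --b--▸ p3
  p3 = 0 ⊢ stopped
Reachable graph of Q (5 states):
  q0 = rec X. b.a.((b.0)\{b} + b.b.0) + b.X ⊢ --b--▸ q0, --b--▸ q1
  q1 = a.((b.0)\{b} + b.b.0) ⊢ --a--▸ q2
  q2 = (b.0)\{b} + b.b.0 ⊢ --b--▸ q3
  q3 = b.0 ⊢ --b--▸ q4
  q4 = 0 ⊢ stopped
Run σ = ⟨a⟩ on P: start {p0}
  [1] a ⇒ {p1}
  P completes σ.
Run σ = ⟨a⟩ on Q: start {q0}
  [1] a ⇒ no successor for Q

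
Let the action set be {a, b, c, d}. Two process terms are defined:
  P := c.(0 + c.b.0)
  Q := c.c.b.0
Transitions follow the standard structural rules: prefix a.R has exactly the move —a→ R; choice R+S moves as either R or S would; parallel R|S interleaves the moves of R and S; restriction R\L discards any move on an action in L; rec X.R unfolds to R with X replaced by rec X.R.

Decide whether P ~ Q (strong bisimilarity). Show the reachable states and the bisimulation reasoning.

P's transition system — 4 states:
  u0 = c.(0 + c.b.0) ⊢ --c--▸ u1
  u1 = 0 + c.b.0 ⊢ --c--▸ u2
  u2 = b.0 ⊢ --b--▸ u3
  u3 = 0 ⊢ stopped
Q's transition system — 4 states:
  v0 = c.c.b.0 ⊢ --c--▸ v1
  v1 = c.b.0 ⊢ --c--▸ v2
  v2 = b.0 ⊢ --b--▸ v3
  v3 = 0 ⊢ stopped
Coarsest stable partition (strong bisimilarity classes):
  B0 = {u0, v0}
  B1 = {u1, v1}
  B2 = {u2, v2}
  B3 = {u3, v3}
u0 ∈ B0, v0 ∈ B0 → same block

YES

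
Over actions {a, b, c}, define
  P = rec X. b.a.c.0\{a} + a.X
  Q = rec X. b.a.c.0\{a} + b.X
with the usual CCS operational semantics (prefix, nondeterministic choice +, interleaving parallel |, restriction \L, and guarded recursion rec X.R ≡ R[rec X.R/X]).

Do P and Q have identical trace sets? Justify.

Reachable graph of P (4 states):
  p0 = rec X. b.a.c.0\{a} + a.X :: ··a··> p0, ··b··> p1
  p1 = a.c.0\{a} :: ··a··> p2
  p2 = c.0\{a} :: ··c··> p3
  p3 = 0\{a} :: ∅
Reachable graph of Q (4 states):
  q0 = rec X. b.a.c.0\{a} + b.X :: ··b··> q0, ··b··> q1
  q1 = a.c.0\{a} :: ··a··> q2
  q2 = c.0\{a} :: ··c··> q3
  q3 = 0\{a} :: ∅
Run σ = ⟨a⟩ on P: start {p0}
  after a @ step 1: {p0}
  — P admits the full trace.
Run σ = ⟨a⟩ on Q: start {q0}
  after a @ step 1: ∅ (Q stuck)

traces(P) ≠ traces(Q) — witness ⟨a⟩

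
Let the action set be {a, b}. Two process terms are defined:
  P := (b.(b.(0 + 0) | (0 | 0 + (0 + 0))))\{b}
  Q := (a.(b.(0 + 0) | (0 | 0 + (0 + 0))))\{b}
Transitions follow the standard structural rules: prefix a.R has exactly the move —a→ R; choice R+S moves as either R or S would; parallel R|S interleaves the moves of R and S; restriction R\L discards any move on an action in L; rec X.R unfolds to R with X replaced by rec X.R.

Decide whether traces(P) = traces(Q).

LTS(P): 1 reachable states
  u0 = (b.(b.(0 + 0) | (0 | 0 + (0 + 0))))\{b} → deadlocked
LTS(Q): 2 reachable states
  v0 = (a.(b.(0 + 0) | (0 | 0 + (0 + 0))))\{b} → ··a··> v1
  v1 = (b.(0 + 0) | (0 | 0 + (0 + 0)))\{b} → deadlocked
Run σ = ⟨a⟩ on Q: start {v0}
  [1] a ⇒ {v1}
  Q completes σ.
Run σ = ⟨a⟩ on P: start {u0}
  [1] a ⇒ ∅  — P cannot continue

trace-distinct — witness ⟨a⟩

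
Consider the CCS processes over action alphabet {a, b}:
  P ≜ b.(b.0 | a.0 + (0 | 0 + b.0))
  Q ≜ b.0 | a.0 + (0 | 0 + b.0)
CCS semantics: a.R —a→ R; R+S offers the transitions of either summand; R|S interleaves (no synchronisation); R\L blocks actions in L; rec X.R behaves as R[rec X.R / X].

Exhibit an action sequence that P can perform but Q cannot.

bb

Reachable graph of P (6 states):
  m0 = b.(b.0 | a.0 + (0 | 0 + b.0)) → —b→ m1
  m1 = b.0 | a.0 + (0 | 0 + b.0) → —a→ m2, —b→ m3, —b→ m4
  m2 = b.0 | 0 → —b→ m5
  m3 = 0 → stopped
  m4 = 0 | a.0 → —a→ m5
  m5 = 0 | 0 → stopped
Reachable graph of Q (5 states):
  n0 = b.0 | a.0 + (0 | 0 + b.0) → —a→ n1, —b→ n2, —b→ n3
  n1 = b.0 | 0 → —b→ n4
  n2 = 0 → stopped
  n3 = 0 | a.0 → —a→ n4
  n4 = 0 | 0 → stopped
Run σ = ⟨bb⟩ on P: start {m0}
  step 1 (b): {m1}
  step 2 (b): {m3, m4}
  P completes σ.
Run σ = ⟨bb⟩ on Q: start {n0}
  step 1 (b): {n2, n3}
  step 2 (b): ∅  — Q cannot continue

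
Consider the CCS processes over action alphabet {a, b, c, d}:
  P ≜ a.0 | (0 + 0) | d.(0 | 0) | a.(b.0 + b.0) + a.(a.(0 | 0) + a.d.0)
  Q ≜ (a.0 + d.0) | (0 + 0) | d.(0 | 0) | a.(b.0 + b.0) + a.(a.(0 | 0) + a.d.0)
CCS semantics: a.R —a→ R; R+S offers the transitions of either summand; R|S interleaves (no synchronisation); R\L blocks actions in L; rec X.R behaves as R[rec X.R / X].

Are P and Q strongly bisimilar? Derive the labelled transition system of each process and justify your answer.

P's transition system — 16 states:
  m0 = a.0 | (0 + 0) | d.(0 | 0) | a.(b.0 + b.0) + a.(a.(0 | 0) + a.d.0) | -a-> m1, -a-> m2, -a-> m3, -d-> m4
  m1 = 0 | (0 + 0) | d.(0 | 0) | a.(b.0 + b.0) | -a-> m5, -d-> m6
  m2 = a.(0 | 0) + a.d.0 | -a-> m7, -a-> m8
  m3 = a.0 | (0 + 0) | d.(0 | 0) | (b.0 + b.0) | -a-> m5, -b-> m9, -d-> m10
  m4 = a.0 | (0 + 0) | (0 | 0) | a.(b.0 + b.0) | -a-> m10, -a-> m6
  m5 = 0 | (0 + 0) | d.(0 | 0) | (b.0 + b.0) | -b-> m11, -d-> m12
  m6 = 0 | (0 + 0) | (0 | 0) | a.(b.0 + b.0) | -a-> m12
  m7 = 0 | 0 | ·
  m8 = d.0 | -d-> m13
  m9 = a.0 | (0 + 0) | d.(0 | 0) | 0 | -a-> m11, -d-> m14
  m10 = a.0 | (0 + 0) | (0 | 0) | (b.0 + b.0) | -a-> m12, -b-> m14
  m11 = 0 | (0 + 0) | d.(0 | 0) | 0 | -d-> m15
  m12 = 0 | (0 + 0) | (0 | 0) | (b.0 + b.0) | -b-> m15
  m13 = 0 | ·
  m14 = a.0 | (0 + 0) | (0 | 0) | 0 | -a-> m15
  m15 = 0 | (0 + 0) | (0 | 0) | 0 | ·
Q's transition system — 16 states:
  n0 = (a.0 + d.0) | (0 + 0) | d.(0 | 0) | a.(b.0 + b.0) + a.(a.(0 | 0) + a.d.0) | -a-> n1, -a-> n2, -a-> n3, -d-> n2, -d-> n4
  n1 = (a.0 + d.0) | (0 + 0) | d.(0 | 0) | (b.0 + b.0) | -a-> n5, -b-> n6, -d-> n5, -d-> n7
  n2 = 0 | (0 + 0) | d.(0 | 0) | a.(b.0 + b.0) | -a-> n5, -d-> n8
  n3 = a.(0 | 0) + a.d.0 | -a-> n10, -a-> n9
  n4 = (a.0 + d.0) | (0 + 0) | (0 | 0) | a.(b.0 + b.0) | -a-> n7, -a-> n8, -d-> n8
  n5 = 0 | (0 + 0) | d.(0 | 0) | (b.0 + b.0) | -b-> n11, -d-> n12
  n6 = (a.0 + d.0) | (0 + 0) | d.(0 | 0) | 0 | -a-> n11, -d-> n11, -d-> n13
  n7 = (a.0 + d.0) | (0 + 0) | (0 | 0) | (b.0 + b.0) | -a-> n12, -b-> n13, -d-> n12
  n8 = 0 | (0 + 0) | (0 | 0) | a.(b.0 + b.0) | -a-> n12
  n9 = 0 | 0 | ·
  n10 = d.0 | -d-> n14
  n11 = 0 | (0 + 0) | d.(0 | 0) | 0 | -d-> n15
  n12 = 0 | (0 + 0) | (0 | 0) | (b.0 + b.0) | -b-> n15
  n13 = (a.0 + d.0) | (0 + 0) | (0 | 0) | 0 | -a-> n15, -d-> n15
  n14 = 0 | ·
  n15 = 0 | (0 + 0) | (0 | 0) | 0 | ·
Coarsest stable partition (strong bisimilarity classes):
  B0 = {m0}
  B1 = {m3}
  B2 = {m10}
  B3 = {m14}
  B4 = {m13, m15, m7, n14, n15, n9}
  B5 = {m12, n12}
  B6 = {m9}
  B7 = {m11, m8, n10, n11}
  B8 = {m5, n5}
  B9 = {m4}
  B10 = {m6, n8}
  B11 = {m2, n3}
  B12 = {m1, n2}
  B13 = {n0}
  B14 = {n4}
  B15 = {n7}
  B16 = {n13}
  B17 = {n1}
  B18 = {n6}
m0 ∈ B0, n0 ∈ B13 → different blocks

NO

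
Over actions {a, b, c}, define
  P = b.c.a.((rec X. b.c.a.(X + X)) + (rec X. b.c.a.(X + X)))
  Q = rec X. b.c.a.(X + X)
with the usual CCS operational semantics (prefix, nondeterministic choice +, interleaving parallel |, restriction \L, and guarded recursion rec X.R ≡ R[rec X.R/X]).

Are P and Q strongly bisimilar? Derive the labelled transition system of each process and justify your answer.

Reachable graph of P (4 states):
  p0 = b.c.a.((rec X. b.c.a.(X + X)) + (rec X. b.c.a.(X + X))) | —b→ p1
  p1 = c.a.((rec X. b.c.a.(X + X)) + (rec X. b.c.a.(X + X))) | —c→ p2
  p2 = a.((rec X. b.c.a.(X + X)) + (rec X. b.c.a.(X + X))) | —a→ p3
  p3 = (rec X. b.c.a.(X + X)) + (rec X. b.c.a.(X + X)) | —b→ p1
Reachable graph of Q (4 states):
  q0 = rec X. b.c.a.(X + X) | —b→ q1
  q1 = c.a.((rec X. b.c.a.(X + X)) + (rec X. b.c.a.(X + X))) | —c→ q2
  q2 = a.((rec X. b.c.a.(X + X)) + (rec X. b.c.a.(X + X))) | —a→ q3
  q3 = (rec X. b.c.a.(X + X)) + (rec X. b.c.a.(X + X)) | —b→ q1
Partition-refinement fixed point:
  B0 = {p0, p3, q0, q3}
  B1 = {p1, q1}
  B2 = {p2, q2}
p0 ∈ B0, q0 ∈ B0 → same block

P ~ Q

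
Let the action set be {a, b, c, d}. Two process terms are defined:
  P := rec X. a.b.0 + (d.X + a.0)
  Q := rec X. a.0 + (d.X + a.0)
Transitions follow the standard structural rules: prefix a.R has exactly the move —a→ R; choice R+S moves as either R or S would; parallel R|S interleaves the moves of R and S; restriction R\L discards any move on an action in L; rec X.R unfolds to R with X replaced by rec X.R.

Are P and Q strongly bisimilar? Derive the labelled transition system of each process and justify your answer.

NO

P's transition system — 3 states:
  s0 = rec X. a.b.0 + (d.X + a.0) | —a→ s1, —a→ s2, —d→ s0
  s1 = 0 | stopped
  s2 = b.0 | —b→ s1
Q's transition system — 2 states:
  t0 = rec X. a.0 + (d.X + a.0) | —a→ t1, —d→ t0
  t1 = 0 | stopped
Bisimilarity quotient blocks:
  B0 = {s0}
  B1 = {s2}
  B2 = {s1, t1}
  B3 = {t0}
s0 ∈ B0, t0 ∈ B3 → different blocks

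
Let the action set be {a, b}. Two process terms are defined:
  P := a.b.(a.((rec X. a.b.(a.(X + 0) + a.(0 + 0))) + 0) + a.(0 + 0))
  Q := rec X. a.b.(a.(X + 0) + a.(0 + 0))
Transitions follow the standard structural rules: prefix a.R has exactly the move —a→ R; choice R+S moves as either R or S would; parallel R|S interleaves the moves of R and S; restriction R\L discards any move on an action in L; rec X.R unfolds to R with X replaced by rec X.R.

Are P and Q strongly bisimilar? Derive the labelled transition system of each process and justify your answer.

Reachable graph of P (5 states):
  s0 = a.b.(a.((rec X. a.b.(a.(X + 0) + a.(0 + 0))) + 0) + a.(0 + 0)) → —a→ s1
  s1 = b.(a.((rec X. a.b.(a.(X + 0) + a.(0 + 0))) + 0) + a.(0 + 0)) → —b→ s2
  s2 = a.((rec X. a.b.(a.(X + 0) + a.(0 + 0))) + 0) + a.(0 + 0) → —a→ s3, —a→ s4
  s3 = (rec X. a.b.(a.(X + 0) + a.(0 + 0))) + 0 → —a→ s1
  s4 = 0 + 0 → ∅
Reachable graph of Q (5 states):
  t0 = rec X. a.b.(a.(X + 0) + a.(0 + 0)) → —a→ t1
  t1 = b.(a.((rec X. a.b.(a.(X + 0) + a.(0 + 0))) + 0) + a.(0 + 0)) → —b→ t2
  t2 = a.((rec X. a.b.(a.(X + 0) + a.(0 + 0))) + 0) + a.(0 + 0) → —a→ t3, —a→ t4
  t3 = (rec X. a.b.(a.(X + 0) + a.(0 + 0))) + 0 → —a→ t1
  t4 = 0 + 0 → ∅
Coarsest stable partition (strong bisimilarity classes):
  B0 = {s0, s3, t0, t3}
  B1 = {s1, t1}
  B2 = {s2, t2}
  B3 = {s4, t4}
s0 ∈ B0, t0 ∈ B0 → same block

bisimilar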